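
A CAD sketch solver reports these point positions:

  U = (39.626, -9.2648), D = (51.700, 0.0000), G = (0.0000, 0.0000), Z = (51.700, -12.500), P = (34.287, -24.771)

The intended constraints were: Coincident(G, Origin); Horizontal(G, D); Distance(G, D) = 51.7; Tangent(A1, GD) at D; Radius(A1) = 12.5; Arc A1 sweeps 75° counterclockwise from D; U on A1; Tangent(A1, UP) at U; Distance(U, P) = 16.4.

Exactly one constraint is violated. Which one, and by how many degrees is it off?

Tangent(A1, UP) at U — off by 4.00°.

G = (0.00, 0.00) ✓; G.y = 0.00, D.y = 0.00 ✓; |GD| = 51.70 ✓; ∠(ZD, DG) = 90.00° ✓; |ZD| = 12.50 ✓; bearing(Z→U) − bearing(Z→D) = 75.00° ✓; |ZU| = 12.50 ✓; ∠(ZU, UP) = 94.00° ✗; |UP| = 16.40 ✓.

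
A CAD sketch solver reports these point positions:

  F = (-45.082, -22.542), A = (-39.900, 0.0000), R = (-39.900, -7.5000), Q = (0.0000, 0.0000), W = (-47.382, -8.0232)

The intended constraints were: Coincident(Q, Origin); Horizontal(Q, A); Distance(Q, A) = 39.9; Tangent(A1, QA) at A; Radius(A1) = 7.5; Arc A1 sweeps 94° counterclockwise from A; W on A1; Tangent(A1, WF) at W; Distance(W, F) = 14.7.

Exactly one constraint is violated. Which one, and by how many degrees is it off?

Tangent(A1, WF) at W — off by 5.00°.

Q = (0.00, 0.00) ✓; Q.y = 0.00, A.y = 0.00 ✓; |QA| = 39.90 ✓; ∠(RA, AQ) = 90.00° ✓; |RA| = 7.500 ✓; bearing(R→W) − bearing(R→A) = 94.00° ✓; |RW| = 7.500 ✓; ∠(RW, WF) = 85.00° ✗; |WF| = 14.70 ✓.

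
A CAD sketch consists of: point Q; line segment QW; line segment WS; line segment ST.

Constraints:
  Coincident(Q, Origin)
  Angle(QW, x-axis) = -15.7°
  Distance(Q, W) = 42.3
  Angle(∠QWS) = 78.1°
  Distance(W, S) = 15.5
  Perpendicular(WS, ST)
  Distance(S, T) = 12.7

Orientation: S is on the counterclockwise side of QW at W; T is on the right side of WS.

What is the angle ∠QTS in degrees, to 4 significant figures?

7.142°

Q is at the origin; QW runs at -15.7° with length 42.3, so W = 42.3·(cos -15.7°, sin -15.7°) = (40.72, -11.45). ∠QWS = 78.1°, so WS runs at -15.7° + (180° − 78.1°) = 86.20° from the x-axis; with |WS| = 15.5, S = W + 15.5·(cos 86.20°, sin 86.20°) = (41.75, 4.020). WS ⟂ ST; with |ST| = 12.7 on the right of WS, T = S + 12.7·(0.9978, -0.06627) = (54.42, 3.178). Then cos ∠QTS = TQ·TS / (|TQ||TS|), giving 7.142°.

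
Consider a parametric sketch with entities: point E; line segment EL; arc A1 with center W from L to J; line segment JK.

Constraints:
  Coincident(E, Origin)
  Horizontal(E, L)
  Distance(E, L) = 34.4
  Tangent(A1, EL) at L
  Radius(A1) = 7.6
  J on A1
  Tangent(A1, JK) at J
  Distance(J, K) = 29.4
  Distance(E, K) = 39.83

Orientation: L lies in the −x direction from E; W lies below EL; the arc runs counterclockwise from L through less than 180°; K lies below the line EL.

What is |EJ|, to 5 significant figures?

41.976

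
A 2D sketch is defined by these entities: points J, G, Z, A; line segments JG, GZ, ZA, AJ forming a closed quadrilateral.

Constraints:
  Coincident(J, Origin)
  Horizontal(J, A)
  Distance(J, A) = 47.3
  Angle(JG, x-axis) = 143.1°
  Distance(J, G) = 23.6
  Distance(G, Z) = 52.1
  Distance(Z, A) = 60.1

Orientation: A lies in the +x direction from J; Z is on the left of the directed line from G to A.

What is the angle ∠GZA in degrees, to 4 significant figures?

73.80°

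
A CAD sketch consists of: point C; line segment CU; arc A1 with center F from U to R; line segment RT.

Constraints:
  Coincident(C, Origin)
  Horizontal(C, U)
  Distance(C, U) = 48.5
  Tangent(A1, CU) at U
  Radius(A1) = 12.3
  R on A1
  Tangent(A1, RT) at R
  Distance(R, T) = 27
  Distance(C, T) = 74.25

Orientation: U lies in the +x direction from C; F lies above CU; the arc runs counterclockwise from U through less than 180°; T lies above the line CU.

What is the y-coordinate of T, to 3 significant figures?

37.6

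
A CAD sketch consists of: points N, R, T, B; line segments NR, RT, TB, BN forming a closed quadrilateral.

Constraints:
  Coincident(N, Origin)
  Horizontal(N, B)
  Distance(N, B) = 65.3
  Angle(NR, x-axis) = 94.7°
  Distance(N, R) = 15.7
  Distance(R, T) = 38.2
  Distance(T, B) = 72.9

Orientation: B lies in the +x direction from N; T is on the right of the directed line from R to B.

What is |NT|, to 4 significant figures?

22.82

N is at the origin; N and B share the same y with |NB| = 65.3 and B in +x, so B = (65.3, 0). NR runs at 94.7° with |NR| = 15.7, so R = (-1.286, 15.65). T is determined by |RT| = 38.2 and |TB| = 72.9 together: it lies at the intersection of circle(R, 38.2) and circle(B, 72.9). With |RB| = 68.40, the foot of the radical line on RB is 6.019 from R and the perpendicular offset is √(38.2² − 6.019²) = 37.72. Taking the right-of-RB solution: T = (-4.056, -22.45).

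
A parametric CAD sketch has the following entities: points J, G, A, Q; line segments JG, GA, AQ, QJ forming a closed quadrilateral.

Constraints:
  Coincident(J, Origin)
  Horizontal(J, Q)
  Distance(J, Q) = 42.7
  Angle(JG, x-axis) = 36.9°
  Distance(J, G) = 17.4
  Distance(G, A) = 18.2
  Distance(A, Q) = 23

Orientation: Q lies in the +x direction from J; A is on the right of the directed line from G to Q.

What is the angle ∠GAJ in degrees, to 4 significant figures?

50.94°

J is at the origin; JQ is horizontal with |JQ| = 42.7 and Q in +x, so Q = (42.7, 0). JG runs at 36.9° with |JG| = 17.4, so G = (13.91, 10.45). A is determined by |GA| = 18.2 and |AQ| = 23.0 together: it lies at the intersection of circle(G, 18.2) and circle(Q, 23.0). With |GQ| = 30.62, the foot of the radical line on GQ is 12.08 from G and the perpendicular offset is √(18.2² − 12.08²) = 13.61. Taking the right-of-GQ solution: A = (20.63, -6.469).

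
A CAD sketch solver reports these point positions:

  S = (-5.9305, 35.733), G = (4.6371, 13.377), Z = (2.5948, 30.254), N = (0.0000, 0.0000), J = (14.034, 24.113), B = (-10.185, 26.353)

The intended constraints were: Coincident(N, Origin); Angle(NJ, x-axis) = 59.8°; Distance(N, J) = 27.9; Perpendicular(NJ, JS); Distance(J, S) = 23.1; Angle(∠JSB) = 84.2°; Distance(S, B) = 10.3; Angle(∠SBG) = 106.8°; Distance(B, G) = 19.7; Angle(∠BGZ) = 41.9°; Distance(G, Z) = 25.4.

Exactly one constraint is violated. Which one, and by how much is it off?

Distance(G, Z) = 25.4 — off by 8.40.

N = (0.00, 0.00) ✓; NJ at 59.80° ✓; |NJ| = 27.90 ✓; ∠(NJ, JS) = 90.00° ✓; |JS| = 23.10 ✓; ∠JSB = 84.20° ✓; |SB| = 10.30 ✓; ∠SBG = 106.8° ✓; |BG| = 19.70 ✓; ∠BGZ = 41.90° ✓; |GZ| = 17.00 ✗.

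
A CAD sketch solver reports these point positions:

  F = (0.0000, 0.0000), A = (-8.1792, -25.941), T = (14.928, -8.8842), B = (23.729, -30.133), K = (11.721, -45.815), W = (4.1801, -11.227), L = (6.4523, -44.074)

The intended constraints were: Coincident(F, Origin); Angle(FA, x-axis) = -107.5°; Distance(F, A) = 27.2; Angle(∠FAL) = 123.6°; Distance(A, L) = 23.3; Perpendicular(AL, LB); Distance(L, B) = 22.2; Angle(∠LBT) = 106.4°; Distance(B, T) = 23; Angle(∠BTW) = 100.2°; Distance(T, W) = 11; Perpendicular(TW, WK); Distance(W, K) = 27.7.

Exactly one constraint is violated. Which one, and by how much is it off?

Distance(W, K) = 27.7 — off by 7.70.

F = (0.00, 0.00) ✓; FA at -107.5° ✓; |FA| = 27.20 ✓; ∠FAL = 123.6° ✓; |AL| = 23.30 ✓; ∠(AL, LB) = 90.00° ✓; |LB| = 22.20 ✓; ∠LBT = 106.4° ✓; |BT| = 23.00 ✓; ∠BTW = 100.2° ✓; |TW| = 11.00 ✓; ∠(TW, WK) = 90.00° ✓; |WK| = 35.40 ✗.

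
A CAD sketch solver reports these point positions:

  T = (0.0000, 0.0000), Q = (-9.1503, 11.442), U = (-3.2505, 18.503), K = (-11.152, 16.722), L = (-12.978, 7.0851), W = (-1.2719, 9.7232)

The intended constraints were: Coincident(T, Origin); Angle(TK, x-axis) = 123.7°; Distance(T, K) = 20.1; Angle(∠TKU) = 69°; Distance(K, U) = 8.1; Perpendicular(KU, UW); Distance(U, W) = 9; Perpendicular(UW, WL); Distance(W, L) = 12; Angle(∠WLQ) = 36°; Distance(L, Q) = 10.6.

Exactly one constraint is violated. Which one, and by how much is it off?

Distance(L, Q) = 10.6 — off by 4.80.

T = (0.00, 0.00) ✓; TK at 123.7° ✓; |TK| = 20.10 ✓; ∠TKU = 69.00° ✓; |KU| = 8.100 ✓; ∠(KU, UW) = 90.00° ✓; |UW| = 9.000 ✓; ∠(UW, WL) = 90.00° ✓; |WL| = 12.00 ✓; ∠WLQ = 36.00° ✓; |LQ| = 5.799 ✗.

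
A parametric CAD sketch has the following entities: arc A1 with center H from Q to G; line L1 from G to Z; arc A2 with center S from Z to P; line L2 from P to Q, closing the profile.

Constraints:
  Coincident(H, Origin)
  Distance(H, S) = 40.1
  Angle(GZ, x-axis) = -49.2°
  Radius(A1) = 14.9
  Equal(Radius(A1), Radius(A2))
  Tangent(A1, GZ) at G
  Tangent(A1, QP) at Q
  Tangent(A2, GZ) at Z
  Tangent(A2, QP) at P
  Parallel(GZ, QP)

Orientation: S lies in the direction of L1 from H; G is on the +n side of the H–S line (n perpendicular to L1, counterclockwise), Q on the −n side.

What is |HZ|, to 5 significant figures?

42.779

Tangency of A1 to both parallel lines with radius 14.9 puts G and Q at H ± 14.9·n: G = (11.279, 9.7360), Q = (-11.279, -9.7360). Equal radii place Z and P the same way about S: Z = S + 14.9·n = (37.481, -20.620), P = S − 14.9·n = (14.923, -40.091). Then |HZ| = |Z − H| = 42.779.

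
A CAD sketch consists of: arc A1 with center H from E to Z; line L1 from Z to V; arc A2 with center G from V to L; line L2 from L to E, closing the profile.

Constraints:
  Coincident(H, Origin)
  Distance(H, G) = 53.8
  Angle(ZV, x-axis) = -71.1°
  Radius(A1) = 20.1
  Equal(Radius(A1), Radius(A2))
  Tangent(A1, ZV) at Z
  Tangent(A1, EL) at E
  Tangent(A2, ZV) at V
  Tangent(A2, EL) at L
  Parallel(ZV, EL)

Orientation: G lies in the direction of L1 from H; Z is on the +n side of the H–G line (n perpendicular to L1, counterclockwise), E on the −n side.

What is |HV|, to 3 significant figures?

57.4

The slot axis is L1's direction at -71.1°, so u = (cos -71.1°, sin -71.1°) = (0.324, -0.946) and n = (−sin -71.1°, cos -71.1°) = (0.946, 0.324). H is at the origin and G lies 53.8 along u from H, so G = 53.8·u = (17.4, -50.9). Tangency of A1 to both parallel lines with radius 20.1 puts Z and E at H ± 20.1·n: Z = (19.0, 6.51), E = (-19.0, -6.51). Equal radii place V and L the same way about G: V = G + 20.1·n = (36.4, -44.4), L = G − 20.1·n = (-1.59, -57.4). Then |HV| = |V − H| = 57.4.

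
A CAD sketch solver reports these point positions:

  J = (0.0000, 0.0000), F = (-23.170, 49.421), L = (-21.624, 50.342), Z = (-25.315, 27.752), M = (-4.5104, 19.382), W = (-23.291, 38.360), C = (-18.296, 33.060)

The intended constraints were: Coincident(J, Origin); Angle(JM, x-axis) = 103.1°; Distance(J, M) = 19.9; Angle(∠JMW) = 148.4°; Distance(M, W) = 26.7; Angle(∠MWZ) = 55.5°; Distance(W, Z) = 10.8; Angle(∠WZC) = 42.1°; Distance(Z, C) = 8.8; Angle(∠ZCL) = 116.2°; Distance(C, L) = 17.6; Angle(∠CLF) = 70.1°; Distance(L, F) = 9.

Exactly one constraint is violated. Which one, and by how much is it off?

Distance(L, F) = 9 — off by 7.20.

J = (0.00, 0.00) ✓; JM at 103.1° ✓; |JM| = 19.90 ✓; ∠JMW = 148.4° ✓; |MW| = 26.70 ✓; ∠MWZ = 55.50° ✓; |WZ| = 10.80 ✓; ∠WZC = 42.10° ✓; |ZC| = 8.800 ✓; ∠ZCL = 116.2° ✓; |CL| = 17.60 ✓; ∠CLF = 70.12° ✓; |LF| = 1.800 ✗.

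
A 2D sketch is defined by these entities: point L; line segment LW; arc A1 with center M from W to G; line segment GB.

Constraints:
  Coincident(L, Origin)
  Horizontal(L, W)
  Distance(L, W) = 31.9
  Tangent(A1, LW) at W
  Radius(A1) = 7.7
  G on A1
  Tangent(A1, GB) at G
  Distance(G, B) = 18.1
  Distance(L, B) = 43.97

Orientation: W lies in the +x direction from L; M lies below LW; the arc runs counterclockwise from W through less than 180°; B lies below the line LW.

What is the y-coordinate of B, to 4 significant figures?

-27.19

L is at the origin; L and W share the same y with |LW| = 31.9 and W on the +x side, so W = (31.90, 0.000). Tangency of A1 to LW means the radius MW is perpendicular to LW, so M = W + (0, -7.7) = (31.90, -7.700). Since MG ⟂ GB (tangency), |MB| = √(7.7² + 18.1²) = 19.67 regardless of where G sits on A1. So B lies on both circle(L, 43.97) and circle(M, 19.67); the below-LW intersection is B = (34.56, -27.19). G is the foot of the tangent from B: G = (25.29, -11.64).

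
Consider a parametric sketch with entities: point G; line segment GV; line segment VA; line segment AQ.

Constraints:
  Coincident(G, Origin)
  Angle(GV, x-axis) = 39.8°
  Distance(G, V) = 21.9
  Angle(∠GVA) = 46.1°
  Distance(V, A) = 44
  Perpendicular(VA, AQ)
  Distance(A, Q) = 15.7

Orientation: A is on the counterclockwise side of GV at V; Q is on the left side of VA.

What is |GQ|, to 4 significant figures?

28.81

∠GVA = 46.1°, so VA runs at 39.8° + (180° − 46.1°) = 173.7° from the x-axis; with |VA| = 44.0, A = V + 44.0·(cos 173.7°, sin 173.7°) = (-26.91, 18.85). The perpendicularity gives AQ at right angles to VA; with |AQ| = 15.7 on the left of VA, Q = A + 15.7·(-0.1097, -0.9940) = (-28.63, 3.242). Then |GQ| = |Q − G| = 28.81.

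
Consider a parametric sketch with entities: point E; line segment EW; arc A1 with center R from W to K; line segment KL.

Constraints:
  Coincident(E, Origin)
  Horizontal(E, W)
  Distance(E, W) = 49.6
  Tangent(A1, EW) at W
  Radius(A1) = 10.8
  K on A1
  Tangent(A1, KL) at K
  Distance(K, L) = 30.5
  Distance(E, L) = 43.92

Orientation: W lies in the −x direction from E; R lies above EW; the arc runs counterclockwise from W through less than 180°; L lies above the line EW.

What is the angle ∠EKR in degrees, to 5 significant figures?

165.36°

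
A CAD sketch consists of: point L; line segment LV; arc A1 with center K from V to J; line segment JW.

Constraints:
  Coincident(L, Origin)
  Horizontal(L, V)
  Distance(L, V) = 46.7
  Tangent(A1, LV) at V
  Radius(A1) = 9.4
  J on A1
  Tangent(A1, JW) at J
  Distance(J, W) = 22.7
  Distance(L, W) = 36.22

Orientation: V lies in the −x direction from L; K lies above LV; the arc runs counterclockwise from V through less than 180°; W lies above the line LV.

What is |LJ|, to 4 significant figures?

38.89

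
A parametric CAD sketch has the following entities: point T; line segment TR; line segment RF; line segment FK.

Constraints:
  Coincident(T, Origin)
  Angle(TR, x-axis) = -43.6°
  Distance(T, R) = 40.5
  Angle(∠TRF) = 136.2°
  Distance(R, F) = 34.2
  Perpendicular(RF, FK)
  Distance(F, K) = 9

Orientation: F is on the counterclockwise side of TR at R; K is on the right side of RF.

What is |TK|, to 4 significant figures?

73.45

T is at the origin; TR runs at -43.6° with length 40.5, so R = 40.5·(cos -43.6°, sin -43.6°) = (29.33, -27.93). ∠TRF = 136.2°, so RF runs at -43.6° + (180° − 136.2°) = 0.2000° from the x-axis; with |RF| = 34.2, F = R + 34.2·(cos 0.2000°, sin 0.2000°) = (63.53, -27.81). The perpendicularity gives FK at right angles to RF; with |FK| = 9.0 on the right of RF, K = F + 9.0·(0.003491, -1.000) = (63.56, -36.81). Then |TK| = |K − T| = 73.45.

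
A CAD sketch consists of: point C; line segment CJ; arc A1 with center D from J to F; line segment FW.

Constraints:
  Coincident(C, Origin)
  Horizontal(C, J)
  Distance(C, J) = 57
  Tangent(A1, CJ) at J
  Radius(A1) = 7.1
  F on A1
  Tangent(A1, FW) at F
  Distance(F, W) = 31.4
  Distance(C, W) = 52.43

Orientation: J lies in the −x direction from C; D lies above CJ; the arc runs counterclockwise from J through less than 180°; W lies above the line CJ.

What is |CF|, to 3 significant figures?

50.5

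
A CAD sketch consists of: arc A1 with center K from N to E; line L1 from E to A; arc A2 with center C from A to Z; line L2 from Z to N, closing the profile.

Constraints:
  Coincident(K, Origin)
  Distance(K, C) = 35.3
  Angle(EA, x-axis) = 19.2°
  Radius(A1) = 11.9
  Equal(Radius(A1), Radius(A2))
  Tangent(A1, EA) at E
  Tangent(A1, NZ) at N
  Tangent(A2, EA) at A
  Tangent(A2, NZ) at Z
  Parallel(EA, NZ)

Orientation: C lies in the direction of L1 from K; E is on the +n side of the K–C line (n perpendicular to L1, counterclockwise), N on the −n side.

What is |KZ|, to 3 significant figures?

37.3

The slot axis is L1's direction at 19.2°, so u = (cos 19.2°, sin 19.2°) = (0.944, 0.329) and n = (−sin 19.2°, cos 19.2°) = (-0.329, 0.944). K is at the origin and C lies 35.3 along u from K, so C = 35.3·u = (33.3, 11.6). Tangency of A1 to both parallel lines with radius 11.9 puts E and N at K ± 11.9·n: E = (-3.91, 11.2), N = (3.91, -11.2). Equal radii place A and Z the same way about C: A = C + 11.9·n = (29.4, 22.8), Z = C − 11.9·n = (37.2, 0.371). Then |KZ| = |Z − K| = 37.3.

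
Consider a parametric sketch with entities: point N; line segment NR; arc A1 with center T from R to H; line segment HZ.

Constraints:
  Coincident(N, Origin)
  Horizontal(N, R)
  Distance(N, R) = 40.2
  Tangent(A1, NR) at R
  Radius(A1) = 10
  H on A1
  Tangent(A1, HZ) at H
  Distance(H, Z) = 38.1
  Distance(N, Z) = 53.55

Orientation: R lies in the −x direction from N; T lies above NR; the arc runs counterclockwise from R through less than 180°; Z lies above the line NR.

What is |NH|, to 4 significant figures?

31.54

Checks: N.y = 0.00, R.y = 0.00 ✓; |TH| = 10.00 ✓; ∠(TH, HZ) = 90.00° ✓; |HZ| = 38.10 ✓; |NZ| = 53.55 ✓.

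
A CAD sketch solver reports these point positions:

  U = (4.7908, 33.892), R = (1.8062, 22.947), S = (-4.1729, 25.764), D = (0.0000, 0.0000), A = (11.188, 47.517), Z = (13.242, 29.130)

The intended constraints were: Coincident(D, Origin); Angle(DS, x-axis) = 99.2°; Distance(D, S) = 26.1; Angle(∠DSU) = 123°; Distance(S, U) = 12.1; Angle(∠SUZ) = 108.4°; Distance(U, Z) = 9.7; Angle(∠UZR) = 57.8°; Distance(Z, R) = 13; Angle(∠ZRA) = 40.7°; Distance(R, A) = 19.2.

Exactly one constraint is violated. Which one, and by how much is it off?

Distance(R, A) = 19.2 — off by 7.10.

D = (0.00, 0.00) ✓; DS at 99.20° ✓; |DS| = 26.10 ✓; ∠DSU = 123.0° ✓; |SU| = 12.10 ✓; ∠SUZ = 108.4° ✓; |UZ| = 9.700 ✓; ∠UZR = 57.80° ✓; |ZR| = 13.00 ✓; ∠ZRA = 40.70° ✓; |RA| = 26.30 ✗.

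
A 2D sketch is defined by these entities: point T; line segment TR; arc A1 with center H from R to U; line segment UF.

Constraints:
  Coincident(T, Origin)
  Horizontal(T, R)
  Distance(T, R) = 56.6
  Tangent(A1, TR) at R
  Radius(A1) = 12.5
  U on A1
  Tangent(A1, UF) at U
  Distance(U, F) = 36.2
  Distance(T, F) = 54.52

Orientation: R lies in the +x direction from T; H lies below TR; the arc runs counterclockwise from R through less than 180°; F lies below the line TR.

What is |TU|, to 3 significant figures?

45.5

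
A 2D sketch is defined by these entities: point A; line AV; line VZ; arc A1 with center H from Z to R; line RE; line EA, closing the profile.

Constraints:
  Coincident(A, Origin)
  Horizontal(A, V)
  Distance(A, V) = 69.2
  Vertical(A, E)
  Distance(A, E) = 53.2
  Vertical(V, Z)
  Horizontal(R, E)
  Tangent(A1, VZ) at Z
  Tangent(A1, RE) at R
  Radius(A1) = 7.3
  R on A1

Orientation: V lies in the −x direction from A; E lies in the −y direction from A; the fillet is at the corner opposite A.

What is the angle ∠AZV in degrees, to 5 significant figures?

56.444°

A is at the origin; A and V share the same y with |AV| = 69.2 and V on the −x side, so V = (-69.200, 0.0000). AE is vertical with |AE| = 53.2 and E on the −y side, so E = (0.0000, -53.200). The virtual corner opposite A is at (-69.200, -53.200). The tangent condition forces HZ to be normal to VZ and A1 meets RE tangentially, so HR is at right angles to RE, with radius 7.3, so the center H sits 7.3 in from both sides at H = (-61.900, -45.900). That places the tangent points at Z = (-69.200, -45.900) on VZ and R = (-61.900, -53.200) on RE. Then cos ∠AZV = ZA·ZV / (|ZA||ZV|), giving 56.444°.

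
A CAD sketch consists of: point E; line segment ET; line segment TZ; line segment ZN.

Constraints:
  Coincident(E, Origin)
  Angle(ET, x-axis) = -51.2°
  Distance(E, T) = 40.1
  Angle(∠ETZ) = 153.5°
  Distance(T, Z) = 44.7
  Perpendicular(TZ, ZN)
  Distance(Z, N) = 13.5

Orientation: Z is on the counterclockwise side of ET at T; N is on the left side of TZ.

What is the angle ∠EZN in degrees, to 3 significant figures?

77.5°

∠ETZ = 153.5°, so TZ runs at -51.2° + (180° − 153.5°) = -24.7° from the x-axis; with |TZ| = 44.7, Z = T + 44.7·(cos -24.7°, sin -24.7°) = (65.7, -49.9). TZ ⟂ ZN; with |ZN| = 13.5 on the left of TZ, N = Z + 13.5·(0.418, 0.909) = (71.4, -37.7). Then cos ∠EZN = ZE·ZN / (|ZE||ZN|), giving 77.5°.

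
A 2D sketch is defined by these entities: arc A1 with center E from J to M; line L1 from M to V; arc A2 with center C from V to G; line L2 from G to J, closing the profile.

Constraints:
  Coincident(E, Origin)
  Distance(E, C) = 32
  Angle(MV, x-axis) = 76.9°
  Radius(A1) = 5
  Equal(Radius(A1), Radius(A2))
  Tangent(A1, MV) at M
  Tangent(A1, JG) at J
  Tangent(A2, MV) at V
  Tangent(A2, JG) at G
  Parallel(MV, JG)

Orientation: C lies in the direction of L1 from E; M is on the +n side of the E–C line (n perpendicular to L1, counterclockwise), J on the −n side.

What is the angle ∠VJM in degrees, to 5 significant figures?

72.646°

Tangency of A1 to both parallel lines with radius 5.0 puts M and J at E ± 5.0·n: M = (-4.8699, 1.1333), J = (4.8699, -1.1333). Equal radii place V and G the same way about C: V = C + 5.0·n = (2.3830, 32.300), G = C − 5.0·n = (12.123, 30.034). Then cos ∠VJM = JV·JM / (|JV||JM|), giving 72.646°.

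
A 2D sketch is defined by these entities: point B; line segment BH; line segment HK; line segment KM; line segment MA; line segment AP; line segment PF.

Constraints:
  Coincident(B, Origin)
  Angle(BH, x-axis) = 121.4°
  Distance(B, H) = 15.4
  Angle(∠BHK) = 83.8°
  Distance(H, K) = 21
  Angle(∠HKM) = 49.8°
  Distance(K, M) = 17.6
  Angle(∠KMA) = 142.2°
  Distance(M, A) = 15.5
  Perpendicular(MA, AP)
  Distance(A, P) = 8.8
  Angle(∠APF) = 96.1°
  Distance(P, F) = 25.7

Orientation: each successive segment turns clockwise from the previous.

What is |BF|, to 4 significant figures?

21.67

B is at the origin; BH runs at 121.4° with length 15.4, so H = (-8.024, 13.14). ∠BHK = 83.8° gives HK at 25.20° from the x-axis; with |HK| = 21.0, K = (10.98, 22.09). ∠HKM = 49.8° gives KM at -105.0° from the x-axis; with |KM| = 17.6, M = (6.423, 5.086). ∠KMA = 142.2° gives MA at -142.8° from the x-axis; with |MA| = 15.5, A = (-5.924, -4.286). MA ⟂ AP, so AP runs at 127.2°; with |AP| = 8.8, P = (-11.24, 2.724). ∠APF = 96.1° gives PF at 43.30° from the x-axis; with |PF| = 25.7, F = (7.460, 20.35). Then |BF| = |F − B| = 21.67.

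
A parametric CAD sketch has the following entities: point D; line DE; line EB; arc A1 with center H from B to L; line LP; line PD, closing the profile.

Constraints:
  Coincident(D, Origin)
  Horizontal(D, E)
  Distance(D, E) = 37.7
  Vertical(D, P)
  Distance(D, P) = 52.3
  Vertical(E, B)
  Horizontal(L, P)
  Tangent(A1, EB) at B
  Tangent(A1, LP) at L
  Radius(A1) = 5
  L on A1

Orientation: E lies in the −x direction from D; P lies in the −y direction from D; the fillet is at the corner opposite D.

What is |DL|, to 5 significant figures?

61.681

D is at the origin; DE is horizontal with |DE| = 37.7 and E on the −x side, so E = (-37.700, 0.0000). DP is vertical with |DP| = 52.3 and P on the −y side, so P = (0.0000, -52.300). The virtual corner opposite D is at (-37.700, -52.300). A1 meets EB tangentially, so HB is at right angles to EB and tangency of A1 to LP means the radius HL is perpendicular to LP, with radius 5.0, so the center H sits 5.0 in from both sides at H = (-32.700, -47.300). That places the tangent points at B = (-37.700, -47.300) on EB and L = (-32.700, -52.300) on LP. Then |DL| = |L − D| = 61.681.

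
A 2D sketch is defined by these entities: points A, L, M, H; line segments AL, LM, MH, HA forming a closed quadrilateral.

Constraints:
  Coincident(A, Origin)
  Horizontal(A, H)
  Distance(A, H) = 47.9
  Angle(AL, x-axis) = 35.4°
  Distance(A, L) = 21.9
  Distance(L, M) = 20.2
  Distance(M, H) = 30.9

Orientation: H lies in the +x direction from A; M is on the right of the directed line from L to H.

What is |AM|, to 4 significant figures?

19.44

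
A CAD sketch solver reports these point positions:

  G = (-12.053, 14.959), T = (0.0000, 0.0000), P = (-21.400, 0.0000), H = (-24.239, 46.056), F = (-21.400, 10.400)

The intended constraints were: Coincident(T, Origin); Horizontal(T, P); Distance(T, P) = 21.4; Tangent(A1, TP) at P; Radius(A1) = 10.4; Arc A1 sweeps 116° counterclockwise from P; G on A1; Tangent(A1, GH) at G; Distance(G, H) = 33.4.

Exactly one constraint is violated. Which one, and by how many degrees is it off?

Tangent(A1, GH) at G — off by 4.60°.

T = (0.00, 0.00) ✓; T.y = 0.00, P.y = 0.00 ✓; |TP| = 21.40 ✓; ∠(FP, PT) = 90.00° ✓; |FP| = 10.40 ✓; bearing(F→G) − bearing(F→P) = 116.0° ✓; |FG| = 10.40 ✓; ∠(FG, GH) = 94.60° ✗; |GH| = 33.40 ✓.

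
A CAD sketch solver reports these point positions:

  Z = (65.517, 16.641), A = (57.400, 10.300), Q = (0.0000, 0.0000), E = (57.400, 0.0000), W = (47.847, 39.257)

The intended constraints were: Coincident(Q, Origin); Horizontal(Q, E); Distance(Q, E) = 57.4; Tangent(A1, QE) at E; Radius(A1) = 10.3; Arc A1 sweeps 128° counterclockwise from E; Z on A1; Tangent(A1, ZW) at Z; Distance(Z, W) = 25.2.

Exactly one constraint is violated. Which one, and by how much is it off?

Distance(Z, W) = 25.2 — off by 3.50.

Q = (0.00, 0.00) ✓; Q.y = 0.00, E.y = 0.00 ✓; |QE| = 57.40 ✓; ∠(AE, EQ) = 90.00° ✓; |AE| = 10.30 ✓; bearing(A→Z) − bearing(A→E) = 128.0° ✓; |AZ| = 10.30 ✓; ∠(AZ, ZW) = 90.00° ✓; |ZW| = 28.70 ✗.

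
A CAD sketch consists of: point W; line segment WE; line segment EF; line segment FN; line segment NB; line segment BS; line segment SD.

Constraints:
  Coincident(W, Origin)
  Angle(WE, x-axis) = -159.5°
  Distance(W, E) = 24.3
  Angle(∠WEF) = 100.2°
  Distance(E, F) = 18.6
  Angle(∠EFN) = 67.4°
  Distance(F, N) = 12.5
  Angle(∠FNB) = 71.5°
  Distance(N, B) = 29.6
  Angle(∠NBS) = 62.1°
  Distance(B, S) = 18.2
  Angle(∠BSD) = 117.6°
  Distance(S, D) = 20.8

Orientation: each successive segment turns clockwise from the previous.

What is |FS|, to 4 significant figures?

17.63

W is at the origin; WE runs at -159.5° with length 24.3, so E = (-22.76, -8.510). ∠WEF = 100.2° gives EF at 120.7° from the x-axis; with |EF| = 18.6, F = (-32.26, 7.483). ∠EFN = 67.4° gives FN at 8.100° from the x-axis; with |FN| = 12.5, N = (-19.88, 9.244). ∠FNB = 71.5° gives NB at -100.4° from the x-axis; with |NB| = 29.6, B = (-25.23, -19.87). ∠NBS = 62.1° gives BS at 141.7° from the x-axis; with |BS| = 18.2, S = (-39.51, -8.589). Then |FS| = |S − F| = 17.63.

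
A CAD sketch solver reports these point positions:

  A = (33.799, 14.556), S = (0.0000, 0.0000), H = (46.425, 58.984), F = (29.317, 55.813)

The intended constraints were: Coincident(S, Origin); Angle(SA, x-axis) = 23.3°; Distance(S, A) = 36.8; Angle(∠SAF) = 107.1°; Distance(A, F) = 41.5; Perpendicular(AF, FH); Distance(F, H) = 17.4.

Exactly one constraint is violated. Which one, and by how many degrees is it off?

Perpendicular(AF, FH) — off by 4.30°.

S = (0.00, 0.00) ✓; SA at 23.30° ✓; |SA| = 36.80 ✓; ∠SAF = 107.1° ✓; |AF| = 41.50 ✓; ∠(AF, FH) = 85.70° ✗; |FH| = 17.40 ✓.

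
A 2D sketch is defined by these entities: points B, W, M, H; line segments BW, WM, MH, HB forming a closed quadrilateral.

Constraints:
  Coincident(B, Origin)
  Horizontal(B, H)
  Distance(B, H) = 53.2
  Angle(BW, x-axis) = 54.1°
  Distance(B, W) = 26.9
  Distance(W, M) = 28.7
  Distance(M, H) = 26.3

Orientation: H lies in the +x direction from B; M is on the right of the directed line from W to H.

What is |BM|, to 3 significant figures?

27.7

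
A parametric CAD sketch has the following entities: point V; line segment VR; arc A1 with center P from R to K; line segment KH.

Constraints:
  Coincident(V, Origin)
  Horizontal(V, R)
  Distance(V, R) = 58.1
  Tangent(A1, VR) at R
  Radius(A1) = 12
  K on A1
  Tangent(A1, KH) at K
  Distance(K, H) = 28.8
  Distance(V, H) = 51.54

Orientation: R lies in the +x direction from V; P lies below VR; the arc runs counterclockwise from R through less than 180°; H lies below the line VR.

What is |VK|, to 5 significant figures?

47.442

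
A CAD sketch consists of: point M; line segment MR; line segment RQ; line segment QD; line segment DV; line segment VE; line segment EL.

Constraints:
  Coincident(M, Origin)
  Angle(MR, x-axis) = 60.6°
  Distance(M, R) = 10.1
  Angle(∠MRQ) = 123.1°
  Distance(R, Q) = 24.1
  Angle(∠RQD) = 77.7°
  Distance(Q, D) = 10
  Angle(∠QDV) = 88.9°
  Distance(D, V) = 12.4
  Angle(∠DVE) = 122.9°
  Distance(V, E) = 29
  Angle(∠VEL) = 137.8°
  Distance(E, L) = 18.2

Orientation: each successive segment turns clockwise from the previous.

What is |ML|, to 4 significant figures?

47.44

M is at the origin; MR runs at 60.6° with length 10.1, so R = (4.958, 8.799). ∠MRQ = 123.1° gives RQ at 3.700° from the x-axis; with |RQ| = 24.1, Q = (29.01, 10.35). ∠RQD = 77.7° gives QD at -98.60° from the x-axis; with |QD| = 10.0, D = (27.51, 0.4669). ∠QDV = 88.9° gives DV at 170.3° from the x-axis; with |DV| = 12.4, V = (15.29, 2.556). ∠DVE = 122.9° gives VE at 113.2° from the x-axis; with |VE| = 29.0, E = (3.866, 29.21). ∠VEL = 137.8° gives EL at 71.00° from the x-axis; with |EL| = 18.2, L = (9.791, 46.42). Then |ML| = |L − M| = 47.44.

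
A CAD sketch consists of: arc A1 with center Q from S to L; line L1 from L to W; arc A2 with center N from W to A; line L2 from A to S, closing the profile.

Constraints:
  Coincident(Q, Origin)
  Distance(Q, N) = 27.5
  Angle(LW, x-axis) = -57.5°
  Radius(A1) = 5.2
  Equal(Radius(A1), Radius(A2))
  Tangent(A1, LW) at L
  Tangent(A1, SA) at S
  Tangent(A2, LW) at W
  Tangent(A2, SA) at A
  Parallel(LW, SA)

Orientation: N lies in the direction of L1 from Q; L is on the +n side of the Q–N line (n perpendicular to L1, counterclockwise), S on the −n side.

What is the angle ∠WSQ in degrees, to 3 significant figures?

69.3°

The slot axis is L1's direction at -57.5°, so u = (cos -57.5°, sin -57.5°) = (0.537, -0.843) and n = (−sin -57.5°, cos -57.5°) = (0.843, 0.537). Q is at the origin and N lies 27.5 along u from Q, so N = 27.5·u = (14.8, -23.2). Tangency of A1 to both parallel lines with radius 5.2 puts L and S at Q ± 5.2·n: L = (4.39, 2.79), S = (-4.39, -2.79). Equal radii place W and A the same way about N: W = N + 5.2·n = (19.2, -20.4), A = N − 5.2·n = (10.4, -26.0). Then cos ∠WSQ = SW·SQ / (|SW||SQ|), giving 69.3°.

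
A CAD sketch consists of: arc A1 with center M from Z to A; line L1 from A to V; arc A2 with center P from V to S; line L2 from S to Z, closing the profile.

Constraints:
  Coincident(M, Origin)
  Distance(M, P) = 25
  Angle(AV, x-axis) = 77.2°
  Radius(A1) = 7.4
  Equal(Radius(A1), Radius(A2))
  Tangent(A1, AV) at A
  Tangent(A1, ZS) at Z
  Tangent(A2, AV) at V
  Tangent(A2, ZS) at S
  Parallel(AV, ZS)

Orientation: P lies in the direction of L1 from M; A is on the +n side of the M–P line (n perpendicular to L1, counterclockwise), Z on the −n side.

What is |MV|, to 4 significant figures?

26.07

The slot axis is L1's direction at 77.2°, so u = (cos 77.2°, sin 77.2°) = (0.2215, 0.9751) and n = (−sin 77.2°, cos 77.2°) = (-0.9751, 0.2215). M is at the origin and P lies 25.0 along u from M, so P = 25.0·u = (5.539, 24.38). Tangency of A1 to both parallel lines with radius 7.4 puts A and Z at M ± 7.4·n: A = (-7.216, 1.639), Z = (7.216, -1.639). Equal radii place V and S the same way about P: V = P + 7.4·n = (-1.677, 26.02), S = P − 7.4·n = (12.75, 22.74). Then |MV| = |V − M| = 26.07.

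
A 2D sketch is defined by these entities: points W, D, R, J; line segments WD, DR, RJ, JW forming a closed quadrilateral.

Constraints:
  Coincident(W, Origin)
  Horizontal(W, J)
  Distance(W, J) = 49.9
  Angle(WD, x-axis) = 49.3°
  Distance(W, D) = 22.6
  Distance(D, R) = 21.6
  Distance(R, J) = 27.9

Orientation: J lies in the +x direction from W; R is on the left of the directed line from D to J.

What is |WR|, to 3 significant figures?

42.6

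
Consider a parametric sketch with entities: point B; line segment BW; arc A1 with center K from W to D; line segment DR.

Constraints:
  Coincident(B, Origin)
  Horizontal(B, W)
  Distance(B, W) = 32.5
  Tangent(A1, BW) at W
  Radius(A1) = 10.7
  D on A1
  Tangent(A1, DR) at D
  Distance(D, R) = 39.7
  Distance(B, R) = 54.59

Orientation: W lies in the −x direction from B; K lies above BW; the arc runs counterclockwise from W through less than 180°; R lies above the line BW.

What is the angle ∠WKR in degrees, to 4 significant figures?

164.2°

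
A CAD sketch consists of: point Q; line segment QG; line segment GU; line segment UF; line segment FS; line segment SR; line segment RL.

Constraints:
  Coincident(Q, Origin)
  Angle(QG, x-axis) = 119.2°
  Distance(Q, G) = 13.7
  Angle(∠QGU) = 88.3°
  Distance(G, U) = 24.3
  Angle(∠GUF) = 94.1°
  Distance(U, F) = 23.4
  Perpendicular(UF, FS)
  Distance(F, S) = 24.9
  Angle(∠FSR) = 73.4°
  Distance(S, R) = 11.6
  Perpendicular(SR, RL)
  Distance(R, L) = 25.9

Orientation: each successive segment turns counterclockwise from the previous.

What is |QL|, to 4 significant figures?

29.09

Q is at the origin; QG runs at 119.2° with length 13.7, so G = (-6.684, 11.96). ∠QGU = 88.3° gives GU at -149.1° from the x-axis; with |GU| = 24.3, U = (-27.53, -0.5200). ∠GUF = 94.1° gives UF at -63.20° from the x-axis; with |UF| = 23.4, F = (-16.98, -21.41). UF is perpendicular to FS, so FS runs at 26.80°; with |FS| = 24.9, S = (5.241, -10.18). ∠FSR = 73.4° gives SR at 133.4° from the x-axis; with |SR| = 11.6, R = (-2.729, -1.751). SR ⟂ RL, so RL runs at -136.6°; with |RL| = 25.9, L = (-21.55, -19.55). Then |QL| = |L − Q| = 29.09.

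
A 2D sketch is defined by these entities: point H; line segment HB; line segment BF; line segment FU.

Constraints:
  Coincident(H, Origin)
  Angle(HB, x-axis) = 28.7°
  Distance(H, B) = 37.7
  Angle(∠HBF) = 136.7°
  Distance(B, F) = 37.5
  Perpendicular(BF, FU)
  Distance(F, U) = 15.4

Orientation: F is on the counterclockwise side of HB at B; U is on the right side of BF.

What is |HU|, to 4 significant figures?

76.93

H is at the origin; HB runs at 28.7° with length 37.7, so B = 37.7·(cos 28.7°, sin 28.7°) = (33.07, 18.10). ∠HBF = 136.7°, so BF runs at 28.7° + (180° − 136.7°) = 72.00° from the x-axis; with |BF| = 37.5, F = B + 37.5·(cos 72.00°, sin 72.00°) = (44.66, 53.77). BF ⟂ FU; with |FU| = 15.4 on the right of BF, U = F + 15.4·(0.9511, -0.3090) = (59.30, 49.01). Then |HU| = |U − H| = 76.93.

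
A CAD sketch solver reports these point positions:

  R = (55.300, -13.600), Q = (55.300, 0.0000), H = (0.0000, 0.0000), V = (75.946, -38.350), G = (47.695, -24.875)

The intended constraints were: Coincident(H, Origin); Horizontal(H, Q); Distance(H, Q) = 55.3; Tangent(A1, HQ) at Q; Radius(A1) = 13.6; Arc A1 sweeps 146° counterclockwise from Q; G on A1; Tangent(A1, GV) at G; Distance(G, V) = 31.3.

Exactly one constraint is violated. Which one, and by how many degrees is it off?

Tangent(A1, GV) at G — off by 8.50°.

H = (0.00, 0.00) ✓; H.y = 0.00, Q.y = 0.00 ✓; |HQ| = 55.30 ✓; ∠(RQ, QH) = 90.00° ✓; |RQ| = 13.60 ✓; bearing(R→G) − bearing(R→Q) = 146.0° ✓; |RG| = 13.60 ✓; ∠(RG, GV) = 81.50° ✗; |GV| = 31.30 ✓.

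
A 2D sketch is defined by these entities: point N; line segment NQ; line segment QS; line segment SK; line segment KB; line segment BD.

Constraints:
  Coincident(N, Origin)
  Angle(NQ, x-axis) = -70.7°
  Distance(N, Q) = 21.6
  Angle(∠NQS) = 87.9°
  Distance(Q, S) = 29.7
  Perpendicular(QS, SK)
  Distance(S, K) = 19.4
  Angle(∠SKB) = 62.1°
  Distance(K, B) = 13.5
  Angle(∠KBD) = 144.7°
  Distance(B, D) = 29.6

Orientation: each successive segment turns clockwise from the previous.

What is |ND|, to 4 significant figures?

35.11

N is at the origin; NQ runs at -70.7° with length 21.6, so Q = (7.139, -20.39). ∠NQS = 87.9° gives QS at -162.8° from the x-axis; with |QS| = 29.7, S = (-21.23, -29.17). The perpendicularity gives SK at right angles to QS, so SK runs at 107.2°; with |SK| = 19.4, K = (-26.97, -10.64). ∠SKB = 62.1° gives KB at -10.70° from the x-axis; with |KB| = 13.5, B = (-13.70, -13.14). ∠KBD = 144.7° gives BD at -46.00° from the x-axis; with |BD| = 29.6, D = (6.858, -34.44). Then |ND| = |D − N| = 35.11.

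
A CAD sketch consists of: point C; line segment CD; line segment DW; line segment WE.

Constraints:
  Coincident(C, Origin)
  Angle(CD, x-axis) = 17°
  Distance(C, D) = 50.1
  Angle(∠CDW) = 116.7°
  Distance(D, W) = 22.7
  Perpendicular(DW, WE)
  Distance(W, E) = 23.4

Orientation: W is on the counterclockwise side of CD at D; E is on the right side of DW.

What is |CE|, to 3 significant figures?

81.8

∠CDW = 116.7°, so DW runs at 17.0° + (180° − 116.7°) = 80.3° from the x-axis; with |DW| = 22.7, W = D + 22.7·(cos 80.3°, sin 80.3°) = (51.7, 37.0). DW ⟂ WE; with |WE| = 23.4 on the right of DW, E = W + 23.4·(0.986, -0.168) = (74.8, 33.1). Then |CE| = |E − C| = 81.8.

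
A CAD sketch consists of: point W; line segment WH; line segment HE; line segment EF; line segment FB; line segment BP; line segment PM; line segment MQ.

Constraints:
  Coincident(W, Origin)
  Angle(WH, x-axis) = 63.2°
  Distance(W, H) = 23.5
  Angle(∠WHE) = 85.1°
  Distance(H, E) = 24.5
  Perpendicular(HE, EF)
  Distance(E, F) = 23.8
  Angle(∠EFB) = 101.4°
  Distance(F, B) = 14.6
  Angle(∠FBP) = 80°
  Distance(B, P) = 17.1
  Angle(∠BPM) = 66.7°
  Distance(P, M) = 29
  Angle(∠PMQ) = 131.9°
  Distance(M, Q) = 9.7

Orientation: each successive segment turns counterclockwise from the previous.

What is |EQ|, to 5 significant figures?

33.342

W is at the origin; WH runs at 63.2° with length 23.5, so H = (10.596, 20.976). ∠WHE = 85.1° gives HE at 158.10° from the x-axis; with |HE| = 24.5, E = (-12.136, 30.114). HE is perpendicular to EF, so EF runs at -111.90°; with |EF| = 23.8, F = (-21.013, 8.0315). ∠EFB = 101.4° gives FB at -33.300° from the x-axis; with |FB| = 14.6, B = (-8.8107, 0.015731). ∠FBP = 80.0° gives BP at 66.700° from the x-axis; with |BP| = 17.1, P = (-2.0469, 15.721). ∠BPM = 66.7° gives PM at -180.00° from the x-axis; with |PM| = 29.0, M = (-31.047, 15.721). ∠PMQ = 131.9° gives MQ at -131.90° from the x-axis; with |MQ| = 9.7, Q = (-37.525, 8.5013). Then |EQ| = |Q − E| = 33.342.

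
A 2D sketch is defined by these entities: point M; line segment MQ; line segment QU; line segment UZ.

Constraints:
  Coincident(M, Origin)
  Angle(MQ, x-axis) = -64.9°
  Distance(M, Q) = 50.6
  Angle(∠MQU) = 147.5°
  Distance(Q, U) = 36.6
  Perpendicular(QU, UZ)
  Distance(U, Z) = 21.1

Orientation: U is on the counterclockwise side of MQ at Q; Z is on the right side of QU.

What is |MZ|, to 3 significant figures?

92.8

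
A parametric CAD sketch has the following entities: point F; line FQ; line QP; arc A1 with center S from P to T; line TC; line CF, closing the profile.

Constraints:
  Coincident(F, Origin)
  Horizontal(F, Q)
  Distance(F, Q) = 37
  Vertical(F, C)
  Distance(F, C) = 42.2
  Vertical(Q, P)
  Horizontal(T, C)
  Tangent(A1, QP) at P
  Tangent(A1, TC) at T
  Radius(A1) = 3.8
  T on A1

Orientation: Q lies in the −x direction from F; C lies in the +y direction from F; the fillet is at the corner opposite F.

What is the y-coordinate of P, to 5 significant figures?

38.400

F is at the origin; FQ is horizontal with |FQ| = 37.0 and Q on the −x side, so Q = (-37.000, 0.0000). F and C share the same x with |FC| = 42.2 and C on the +y side, so C = (0.0000, 42.200). The virtual corner opposite F is at (-37.000, 42.200). The tangent condition forces SP to be normal to QP and A1 meets TC tangentially, so ST is at right angles to TC, with radius 3.8, so the center S sits 3.8 in from both sides at S = (-33.200, 38.400). That places the tangent points at P = (-37.000, 38.400) on QP and T = (-33.200, 42.200) on TC. So P.y = 38.400.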